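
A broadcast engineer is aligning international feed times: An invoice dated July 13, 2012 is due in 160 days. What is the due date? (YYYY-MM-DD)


Start: 2012-07-13
Adding 160 days
Days remaining in July: 18
After July: 142 days still to add
August 2012: 31 days, 111 remaining
September 2012: 30 days, 81 remaining
October 2012: 31 days, 50 remaining
November 2012: 30 days, 20 remaining
Result: 2012-12-20

2012-12-20


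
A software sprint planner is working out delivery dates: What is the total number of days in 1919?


Year: 1919
Check leap year rules:
Divisible by 4? No
1919 is not a leap year
Days: 365

365


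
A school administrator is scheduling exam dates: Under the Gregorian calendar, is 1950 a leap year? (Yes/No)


Year: 1950
Divisible by 4? 1950 / 4 = 487.5 -> No
Not divisible by 4, so NOT a leap year

No


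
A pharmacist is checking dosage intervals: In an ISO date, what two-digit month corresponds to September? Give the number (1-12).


Calendar month order:
8. August
9. September <--
10. October
September is month number 9

9


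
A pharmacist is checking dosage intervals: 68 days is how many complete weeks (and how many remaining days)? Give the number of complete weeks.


Total days: 68
Days per week: 7
Division: 68 / 7 = 9 remainder 5
Complete weeks: 9
Remaining days: 5

9


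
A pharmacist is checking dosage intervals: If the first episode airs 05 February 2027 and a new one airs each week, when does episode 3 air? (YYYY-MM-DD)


First occurrence: 2027-02-05 (occurrence 1)
Each occurrence is 7 days after the previous.
Occurrence 3 is 2 weeks after the first.
2 weeks = 14 days
2027-02-05 + 14 days = 2027-02-19

2027-02-19


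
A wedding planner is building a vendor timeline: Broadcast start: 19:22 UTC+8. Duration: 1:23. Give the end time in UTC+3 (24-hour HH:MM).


Start: 19:22 in UTC+8
Step 1 - add duration:
  minutes: 22 + 23 = 45
  hours: 19 + 1 + 0 = 20
  end in UTC+8: 20:45
Step 2 - convert UTC+8 -> UTC+3:
  offset difference: 3 - (8) = -5 hours
  20 + (-5) = 15 -> mod 24 = 15
Result: 15:45 in UTC+3

15:45


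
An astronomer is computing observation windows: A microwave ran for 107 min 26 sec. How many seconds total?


Minutes: 107
Extra seconds: 26
Seconds per minute: 60
Minutes to seconds: 107 x 60 = 6420
Total: 6420 + 26 = 6446

6446


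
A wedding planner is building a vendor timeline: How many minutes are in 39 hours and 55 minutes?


Hours: 39
Extra minutes: 55
Minutes per hour: 60
Hours to minutes: 39 x 60 = 2340
Total: 2340 + 55 = 2395

2395


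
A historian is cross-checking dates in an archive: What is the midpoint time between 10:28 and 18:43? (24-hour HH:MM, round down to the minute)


Start time: 10:28 = 628 minutes from midnight
End time: 18:43 = 1123 minutes from midnight
Sum: 628 + 1123 = 1751
Midpoint: 1751 / 2 = 875 minutes
Convert: 875 / 60 = 14 hours, 35 minutes
Result: 14:35

14:35


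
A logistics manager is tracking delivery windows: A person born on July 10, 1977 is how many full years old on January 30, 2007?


Birth: 1977-07-10
Reference: 2007-01-30
Year difference: 2007 - 1977 = 30
Has birthday (07-10) occurred by 01-30? No
Birthday not yet reached this year -> subtract 1
Age in full years: 29

29


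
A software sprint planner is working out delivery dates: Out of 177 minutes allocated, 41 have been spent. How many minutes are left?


Total budget: 177 minutes
Time used: 41 minutes
Remaining: 177 - 41 = 136 minutes
Percent used: 23.2%
Percent remaining: 76.8%

136


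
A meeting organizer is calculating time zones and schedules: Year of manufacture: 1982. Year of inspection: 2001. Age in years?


Birth year: 1982
Current year: 2001
Age = current year - birth year
Age = 2001 - 1982 = 19

19


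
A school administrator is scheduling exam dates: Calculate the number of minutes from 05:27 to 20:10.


Start time: 05:27 = 327 minutes from midnight
End time: 20:10 = 1210 minutes from midnight
Difference: 1210 - 327 = 883 minutes
That is 14 hours and 43 minutes

883


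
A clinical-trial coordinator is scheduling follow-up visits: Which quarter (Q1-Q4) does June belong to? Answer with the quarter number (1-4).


Month: June (month 6)
Q1: January-March (months 1-3)
Q2: April-June (months 4-6)
Q3: July-September (months 7-9)
Q4: October-December (months 10-12)
Month 6 falls in Q2

2


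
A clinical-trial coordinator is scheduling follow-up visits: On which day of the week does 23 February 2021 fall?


Date: 2021-02-23
January 1, 2021 is a Friday
Day of year: 54
Offset from Jan 1: 53 days
53 mod 7 = 4
Result: Tuesday

Tuesday


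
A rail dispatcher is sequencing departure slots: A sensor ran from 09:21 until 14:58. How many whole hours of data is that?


Start: 09:21
End: 14:58
Hour difference: 14 - 9 = 5 hours
Minute difference: 58 - 21 = 37 minutes
Total minutes: 337
Complete hours: 337 / 60 = 5 (remainder 37)

5


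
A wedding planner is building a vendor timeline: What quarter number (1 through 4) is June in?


Month: June (month 6)
Q1: January-March (months 1-3)
Q2: April-June (months 4-6)
Q3: July-September (months 7-9)
Q4: October-December (months 10-12)
Month 6 falls in Q2

2


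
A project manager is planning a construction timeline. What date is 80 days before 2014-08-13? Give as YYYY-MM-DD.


Start: 2014-08-13
Subtracting 80 days
Days already passed in August: 13
After going back through August: 67 more days to subtract
July 2014: 31 days, 36 remaining
June 2014: 30 days, 6 remaining
May 2014 has 31 days, need 6
Result: 2014-05-25

2014-05-25


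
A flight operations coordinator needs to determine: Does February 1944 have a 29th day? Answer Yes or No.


Year: 1944
Divisible by 4? 1944 / 4 = 486.0 -> Yes
Divisible by 100? 1944 / 100 = 19.44 -> No
Divisible by 4 but not 100, so it IS a leap year

Yes


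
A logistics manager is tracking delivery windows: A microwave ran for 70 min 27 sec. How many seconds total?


Minutes: 70
Extra seconds: 27
Seconds per minute: 60
Minutes to seconds: 70 x 60 = 4200
Total: 4200 + 27 = 4227

4227


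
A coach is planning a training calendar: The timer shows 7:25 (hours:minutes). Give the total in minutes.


Hours: 7
Minutes: 25
Convert hours to minutes: 7 x 60 = 420
Add remaining minutes: 420 + 25 = 445

445


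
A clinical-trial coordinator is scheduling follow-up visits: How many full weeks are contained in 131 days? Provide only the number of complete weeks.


Total days: 131
Days per week: 7
Division: 131 / 7 = 18 remainder 5
Complete weeks: 18
Remaining days: 5

18


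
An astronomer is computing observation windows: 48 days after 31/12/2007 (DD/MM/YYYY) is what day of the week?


Start: 2007-12-31 (Monday)
Step 1 - find target date: add 48 days
  2007-12-31 + 48 days = 2008-02-17
Step 2 - day of week:
  48 mod 7 = 6
  Monday + 6 days -> Sunday
Result: Sunday (2008-02-17)

Sunday


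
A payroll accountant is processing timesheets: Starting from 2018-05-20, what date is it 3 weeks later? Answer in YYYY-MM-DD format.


Start: 2018-05-20
Weeks to add: 3
Convert to days: 3 x 7 = 21 days
Add 21 days to 2018-05-20
Result: 2018-06-10

2018-06-10


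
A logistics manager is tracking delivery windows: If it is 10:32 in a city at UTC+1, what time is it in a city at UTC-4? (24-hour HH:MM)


Local time: 10:32 at UTC+1 (offset 1h)
Target zone: UTC-4 (offset -4h)
Difference: -4 - (1) = -5 hours
Calculation: 10 + (-5) = 5
Result: 05:32

05:32


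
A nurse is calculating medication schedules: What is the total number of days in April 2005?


Month: April
Year: 2005
April is a 30-day month
Total: 30 days

30


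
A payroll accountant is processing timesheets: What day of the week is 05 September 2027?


Date: 2027-09-05
January 1, 2027 is a Friday
Day of year: 248
Offset from Jan 1: 247 days
247 mod 7 = 2
Result: Sunday

Sunday


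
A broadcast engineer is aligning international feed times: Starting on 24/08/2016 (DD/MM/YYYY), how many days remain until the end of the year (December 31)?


Start: August 24, 2016
End: December 31, 2016
Days left in August: 7
September: 30
October: 31
November: 30
December: 31
Sum of remaining months: 122
Total: 7 + 122 = 129

129


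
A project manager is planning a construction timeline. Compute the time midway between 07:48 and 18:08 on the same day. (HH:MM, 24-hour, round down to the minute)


Start time: 07:48 = 468 minutes from midnight
End time: 18:08 = 1088 minutes from midnight
Sum: 468 + 1088 = 1556
Midpoint: 1556 / 2 = 778 minutes
Convert: 778 / 60 = 12 hours, 58 minutes
Result: 12:58

12:58


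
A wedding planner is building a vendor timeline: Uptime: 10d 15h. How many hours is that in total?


Days: 10
Extra hours: 15
Hours per day: 24
Days to hours: 10 x 24 = 240
Total: 240 + 15 = 255

255


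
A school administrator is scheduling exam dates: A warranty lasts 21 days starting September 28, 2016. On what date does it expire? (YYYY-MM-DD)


Start: 2016-09-28
Adding 21 days
Days remaining in September: 2
After September: 19 days still to add
October 2016 has 31 days, need 19
Result: 2016-10-19

2016-10-19


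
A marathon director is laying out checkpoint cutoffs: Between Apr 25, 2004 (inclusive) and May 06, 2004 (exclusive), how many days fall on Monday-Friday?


Start: 2004-04-25 (Sunday)
End (exclusive): 2004-05-06 (Thursday)
Total calendar days: 11
Full weeks: 11 // 7 = 1 -> 5 weekdays
Remaining 4 days starting on Sunday:
  Sun(-), Mon(w), Tue(w), Wed(w) -> 3 weekdays
Total business days: 5 + 3 = 8

8


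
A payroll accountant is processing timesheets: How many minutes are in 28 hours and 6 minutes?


Hours: 28
Extra minutes: 6
Minutes per hour: 60
Hours to minutes: 28 x 60 = 1680
Total: 1680 + 6 = 1686

1686


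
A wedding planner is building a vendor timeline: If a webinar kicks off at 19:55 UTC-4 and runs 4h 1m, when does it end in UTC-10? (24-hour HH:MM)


Start: 19:55 in UTC-4
Step 1 - add duration:
  minutes: 55 + 1 = 56
  hours: 19 + 4 + 0 = 23
  end in UTC-4: 23:56
Step 2 - convert UTC-4 -> UTC-10:
  offset difference: -10 - (-4) = -6 hours
  23 + (-6) = 17 -> mod 24 = 17
Result: 17:56 in UTC-10

17:56


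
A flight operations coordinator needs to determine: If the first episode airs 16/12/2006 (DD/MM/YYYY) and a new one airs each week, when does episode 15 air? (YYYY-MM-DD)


First occurrence: 2006-12-16 (occurrence 1)
Each occurrence is 7 days after the previous.
Occurrence 15 is 14 weeks after the first.
14 weeks = 98 days
2006-12-16 + 98 days = 2007-03-24

2007-03-24


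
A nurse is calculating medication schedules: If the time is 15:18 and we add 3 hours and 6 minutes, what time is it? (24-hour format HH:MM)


Start time: 15:18
Adding: 3 hours 6 minutes
Minutes: 18 + 6 = 24
Hours: 15 + 3 + 0 = 18
Result: 18:24

18:24


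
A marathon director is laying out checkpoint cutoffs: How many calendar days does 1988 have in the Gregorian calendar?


Year: 1988
Check leap year rules:
Divisible by 4? Yes
Divisible by 100? No
1988 is a leap year
Days: 366

366


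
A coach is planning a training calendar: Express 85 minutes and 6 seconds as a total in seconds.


Minutes: 85
Seconds: 6
Convert minutes to seconds: 85 x 60 = 5100
Add remaining seconds: 5100 + 6 = 5106

5106


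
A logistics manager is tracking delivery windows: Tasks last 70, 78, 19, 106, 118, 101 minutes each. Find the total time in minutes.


Durations: 70, 78, 19, 106, 118, 101
Running sum: 70
+ 78 = 148
+ 19 = 167
+ 106 = 273
+ 118 = 391
+ 101 = 492
Total duration: 492 minutes
That is 8 hours and 12 minutes

492


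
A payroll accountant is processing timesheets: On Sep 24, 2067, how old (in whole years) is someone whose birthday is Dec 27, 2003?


Birth: 2003-12-27
Reference: 2067-09-24
Year difference: 2067 - 2003 = 64
Has birthday (12-27) occurred by 09-24? No
Birthday not yet reached this year -> subtract 1
Age in full years: 63

63


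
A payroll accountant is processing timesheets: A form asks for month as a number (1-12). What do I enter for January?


Calendar month order:
1. January <--
2. February
January is month number 1

1


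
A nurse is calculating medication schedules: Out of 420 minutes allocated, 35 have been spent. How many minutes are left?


Total budget: 420 minutes
Time used: 35 minutes
Remaining: 420 - 35 = 385 minutes
Percent used: 8.3%
Percent remaining: 91.7%

385


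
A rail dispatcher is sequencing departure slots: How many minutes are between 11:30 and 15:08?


Start time: 11:30 = 690 minutes from midnight
End time: 15:08 = 908 minutes from midnight
Difference: 908 - 690 = 218 minutes
That is 3 hours and 38 minutes

218


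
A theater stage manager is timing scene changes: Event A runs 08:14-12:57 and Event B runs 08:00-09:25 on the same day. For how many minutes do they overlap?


Interval A: [494, 777] minutes from midnight
Interval B: [480, 565] minutes from midnight
Overlap start = max(494, 480) = 494
Overlap end = min(777, 565) = 565
Overlap = 565 - 494 = 71 minutes

71


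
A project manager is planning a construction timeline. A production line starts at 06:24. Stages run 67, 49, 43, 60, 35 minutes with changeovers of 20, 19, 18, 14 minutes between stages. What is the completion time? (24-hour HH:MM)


Start: 06:24 = 384 min from midnight
  after task 1 (67 min): 07:31
  after break (20 min): 07:51
  after task 2 (49 min): 08:40
  after break (19 min): 08:59
  after task 3 (43 min): 09:42
  after break (18 min): 10:00
  after task 4 (60 min): 11:00
  after break (14 min): 11:14
  after task 5 (35 min): 11:49
Total elapsed: 325 minutes
End time: 11:49

11:49


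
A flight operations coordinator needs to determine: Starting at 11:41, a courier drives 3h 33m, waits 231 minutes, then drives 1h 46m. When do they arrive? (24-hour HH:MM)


Depart: 11:41
Leg 1: +213 min -> 15:14
Layover: +231 min -> 19:05
Leg 2: +106 min -> 20:51
Total travel: 550 minutes = 9h 10m
Arrival: 20:51

20:51


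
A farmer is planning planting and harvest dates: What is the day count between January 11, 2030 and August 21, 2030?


Start date: 2030-01-11
End date: 2030-08-21
Jan 2030: +21 days
Feb 2030: +28 days
Mar 2030: +31 days
... (5 more months)
Total: 222 days

222


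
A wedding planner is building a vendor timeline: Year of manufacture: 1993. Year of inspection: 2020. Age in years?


Birth year: 1993
Current year: 2020
Age = current year - birth year
Age = 2020 - 1993 = 27

27


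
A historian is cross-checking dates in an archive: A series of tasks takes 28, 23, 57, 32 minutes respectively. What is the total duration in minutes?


Durations: 28, 23, 57, 32
Running sum: 28
+ 23 = 51
+ 57 = 108
+ 32 = 140
Total duration: 140 minutes
That is 2 hours and 20 minutes

140


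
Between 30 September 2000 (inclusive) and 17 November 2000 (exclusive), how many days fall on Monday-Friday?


Start: 2000-09-30 (Saturday)
End (exclusive): 2000-11-17 (Friday)
Total calendar days: 48
Full weeks: 48 // 7 = 6 -> 30 weekdays
Remaining 6 days starting on Saturday:
  Sat(-), Sun(-), Mon(w), Tue(w), Wed(w), Thu(w) -> 4 weekdays
Total business days: 30 + 4 = 34

34


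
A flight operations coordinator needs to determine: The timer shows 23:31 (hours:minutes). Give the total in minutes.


Hours: 23
Minutes: 31
Convert hours to minutes: 23 x 60 = 1380
Add remaining minutes: 1380 + 31 = 1411

1411


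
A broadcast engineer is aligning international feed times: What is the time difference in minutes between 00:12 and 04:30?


Start time: 00:12 = 12 minutes from midnight
End time: 04:30 = 270 minutes from midnight
Difference: 270 - 12 = 258 minutes
That is 4 hours and 18 minutes

258


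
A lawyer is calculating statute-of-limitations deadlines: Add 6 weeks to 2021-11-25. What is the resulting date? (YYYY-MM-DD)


Start: 2021-11-25
Weeks to add: 6
Convert to days: 6 x 7 = 42 days
Add 42 days to 2021-11-25
Result: 2022-01-06

2022-01-06


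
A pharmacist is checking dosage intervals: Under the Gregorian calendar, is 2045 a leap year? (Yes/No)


Year: 2045
Divisible by 4? 2045 / 4 = 511.25 -> No
Not divisible by 4, so NOT a leap year

No


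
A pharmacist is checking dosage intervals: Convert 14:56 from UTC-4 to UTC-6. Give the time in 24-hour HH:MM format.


Local time: 14:56 at UTC-4 (offset -4h)
Target zone: UTC-6 (offset -6h)
Difference: -6 - (-4) = -2 hours
Calculation: 14 + (-2) = 12
Result: 12:56

12:56


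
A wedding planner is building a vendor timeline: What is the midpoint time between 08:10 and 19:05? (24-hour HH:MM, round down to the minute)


Start time: 08:10 = 490 minutes from midnight
End time: 19:05 = 1145 minutes from midnight
Sum: 490 + 1145 = 1635
Midpoint: 1635 / 2 = 817 minutes
Convert: 817 / 60 = 13 hours, 37 minutes
Result: 13:37

13:37


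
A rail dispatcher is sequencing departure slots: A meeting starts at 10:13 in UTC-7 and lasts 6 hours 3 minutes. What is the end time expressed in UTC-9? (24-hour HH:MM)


Start: 10:13 in UTC-7
Step 1 - add duration:
  minutes: 13 + 3 = 16
  hours: 10 + 6 + 0 = 16
  end in UTC-7: 16:16
Step 2 - convert UTC-7 -> UTC-9:
  offset difference: -9 - (-7) = -2 hours
  16 + (-2) = 14 -> mod 24 = 14
Result: 14:16 in UTC-9

14:16


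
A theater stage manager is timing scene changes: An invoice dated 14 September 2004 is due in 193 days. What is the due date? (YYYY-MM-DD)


Start: 2004-09-14
Adding 193 days
Days remaining in September: 16
After September: 177 days still to add
October 2004: 31 days, 146 remaining
November 2004: 30 days, 116 remaining
December 2004: 31 days, 85 remaining
January 2005: 31 days, 54 remaining
Result: 2005-03-26

2005-03-26


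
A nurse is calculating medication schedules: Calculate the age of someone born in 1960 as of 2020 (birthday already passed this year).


Birth year: 1960
Current year: 2020
Age = current year - birth year
Age = 2020 - 1960 = 60

60


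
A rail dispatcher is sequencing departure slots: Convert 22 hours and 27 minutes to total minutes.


Hours: 22
Extra minutes: 27
Minutes per hour: 60
Hours to minutes: 22 x 60 = 1320
Total: 1320 + 27 = 1347

1347


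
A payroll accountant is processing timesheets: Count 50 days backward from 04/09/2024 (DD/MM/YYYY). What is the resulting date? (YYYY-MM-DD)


Start: 2024-09-04
Subtracting 50 days
Days already passed in September: 4
After going back through September: 46 more days to subtract
August 2024: 31 days, 15 remaining
July 2024 has 31 days, need 15
Result: 2024-07-16

2024-07-16


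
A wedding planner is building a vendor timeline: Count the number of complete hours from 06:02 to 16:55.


Start: 06:02
End: 16:55
Hour difference: 16 - 6 = 10 hours
Minute difference: 55 - 2 = 53 minutes
Total minutes: 653
Complete hours: 653 / 60 = 10 (remainder 53)

10


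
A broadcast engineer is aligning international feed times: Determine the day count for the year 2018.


Year: 2018
Check leap year rules:
Divisible by 4? No
2018 is not a leap year
Days: 365

365


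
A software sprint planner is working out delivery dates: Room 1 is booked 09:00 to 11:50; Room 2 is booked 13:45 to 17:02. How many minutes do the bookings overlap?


Interval A: [540, 710] minutes from midnight
Interval B: [825, 1022] minutes from midnight
Overlap start = max(540, 825) = 825
Overlap end = min(710, 1022) = 710
End <= start, so the intervals do not overlap: 0 minutes

0


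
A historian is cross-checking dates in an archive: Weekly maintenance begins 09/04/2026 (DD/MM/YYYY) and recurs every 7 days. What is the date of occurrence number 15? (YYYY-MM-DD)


First occurrence: 2026-04-09 (occurrence 1)
Each occurrence is 7 days after the previous.
Occurrence 15 is 14 weeks after the first.
14 weeks = 98 days
2026-04-09 + 98 days = 2026-07-16

2026-07-16


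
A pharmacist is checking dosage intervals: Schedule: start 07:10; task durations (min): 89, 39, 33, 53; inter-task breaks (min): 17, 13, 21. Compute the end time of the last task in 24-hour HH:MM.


Start: 07:10 = 430 min from midnight
  after task 1 (89 min): 08:39
  after break (17 min): 08:56
  after task 2 (39 min): 09:35
  after break (13 min): 09:48
  after task 3 (33 min): 10:21
  after break (21 min): 10:42
  after task 4 (53 min): 11:35
Total elapsed: 265 minutes
End time: 11:35

11:35


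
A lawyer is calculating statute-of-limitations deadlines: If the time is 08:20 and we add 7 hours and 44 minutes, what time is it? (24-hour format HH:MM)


Start time: 08:20
Adding: 7 hours 44 minutes
Minutes: 20 + 44 = 64
Minute overflow: 64 >= 60, so carry 1 hour, minutes = 4
Hours: 8 + 7 + 1 = 16
Result: 16:04

16:04


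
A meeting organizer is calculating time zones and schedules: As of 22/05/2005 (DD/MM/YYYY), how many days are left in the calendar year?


Start: May 22, 2005
End: December 31, 2005
Days left in May: 9
June: 30
July: 31
August: 31
September: 30
... plus remaining months
Sum of remaining months: 214
Total: 9 + 214 = 223

223


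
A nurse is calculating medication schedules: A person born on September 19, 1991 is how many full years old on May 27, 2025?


Birth: 1991-09-19
Reference: 2025-05-27
Year difference: 2025 - 1991 = 34
Has birthday (09-19) occurred by 05-27? No
Birthday not yet reached this year -> subtract 1
Age in full years: 33

33


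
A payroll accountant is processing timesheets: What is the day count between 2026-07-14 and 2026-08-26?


Start date: 2026-07-14
End date: 2026-08-26
Jul 2026: +18 days
Aug 2026: +25 days
Total: 43 days

43


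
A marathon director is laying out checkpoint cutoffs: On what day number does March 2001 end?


Month: March
Year: 2001
March is a 31-day month
Total: 31 days

31


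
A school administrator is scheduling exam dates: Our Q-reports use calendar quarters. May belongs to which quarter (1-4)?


Month: May (month 5)
Q1: January-March (months 1-3)
Q2: April-June (months 4-6)
Q3: July-September (months 7-9)
Q4: October-December (months 10-12)
Month 5 falls in Q2

2


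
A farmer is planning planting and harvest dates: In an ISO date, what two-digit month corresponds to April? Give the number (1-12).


Calendar month order:
3. March
4. April <--
5. May
April is month number 4

4


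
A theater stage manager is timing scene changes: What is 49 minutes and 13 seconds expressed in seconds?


Minutes: 49
Extra seconds: 13
Seconds per minute: 60
Minutes to seconds: 49 x 60 = 2940
Total: 2940 + 13 = 2953

2953


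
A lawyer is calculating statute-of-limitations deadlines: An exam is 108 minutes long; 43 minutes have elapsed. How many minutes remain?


Total budget: 108 minutes
Time used: 43 minutes
Remaining: 108 - 43 = 65 minutes
Percent used: 39.8%
Percent remaining: 60.2%

65


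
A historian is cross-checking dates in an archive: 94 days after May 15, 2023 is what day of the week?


Start: 2023-05-15 (Monday)
Step 1 - find target date: add 94 days
  2023-05-15 + 94 days = 2023-08-17
Step 2 - day of week:
  94 mod 7 = 3
  Monday + 3 days -> Thursday
Result: Thursday (2023-08-17)

Thursday


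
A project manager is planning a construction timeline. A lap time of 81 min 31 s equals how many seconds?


Minutes: 81
Seconds: 31
Convert minutes to seconds: 81 x 60 = 4860
Add remaining seconds: 4860 + 31 = 4891

4891


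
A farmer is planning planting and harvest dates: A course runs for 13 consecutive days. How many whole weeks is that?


Total days: 13
Days per week: 7
Division: 13 / 7 = 1 remainder 6
Complete weeks: 1
Remaining days: 6

1


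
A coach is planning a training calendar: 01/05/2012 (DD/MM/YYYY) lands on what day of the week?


Date: 2012-05-01
January 1, 2012 is a Sunday
Day of year: 122
Offset from Jan 1: 121 days
121 mod 7 = 2
Result: Tuesday

Tuesday


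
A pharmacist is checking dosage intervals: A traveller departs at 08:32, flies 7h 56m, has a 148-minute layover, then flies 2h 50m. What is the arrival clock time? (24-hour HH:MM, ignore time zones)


Depart: 08:32
Leg 1: +476 min -> 16:28
Layover: +148 min -> 18:56
Leg 2: +170 min -> 21:46
Total travel: 794 minutes = 13h 14m
Arrival: 21:46

21:46


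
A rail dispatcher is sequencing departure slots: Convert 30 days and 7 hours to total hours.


Days: 30
Extra hours: 7
Hours per day: 24
Days to hours: 30 x 24 = 720
Total: 720 + 7 = 727

727


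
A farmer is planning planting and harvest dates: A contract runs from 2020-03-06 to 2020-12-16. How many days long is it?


Start date: 2020-03-06
End date: 2020-12-16
Mar 2020: +26 days
Apr 2020: +30 days
May 2020: +31 days
... (7 more months)
Total: 285 days

285


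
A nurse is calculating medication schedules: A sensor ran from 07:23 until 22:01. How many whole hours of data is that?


Start: 07:23
End: 22:01
Hour difference: 22 - 7 = 15 hours
Minute difference: 1 - 23 = -22 minutes
Total minutes: 878
Complete hours: 878 / 60 = 14 (remainder 38)

14


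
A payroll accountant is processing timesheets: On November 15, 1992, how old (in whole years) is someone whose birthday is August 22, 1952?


Birth: 1952-08-22
Reference: 1992-11-15
Year difference: 1992 - 1952 = 40
Has birthday (08-22) occurred by 11-15? Yes
Age in full years: 40

40


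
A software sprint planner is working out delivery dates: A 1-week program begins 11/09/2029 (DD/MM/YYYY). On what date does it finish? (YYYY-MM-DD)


Start: 2029-09-11
Weeks to add: 1
Convert to days: 1 x 7 = 7 days
Add 7 days to 2029-09-11
Result: 2029-09-18

2029-09-18


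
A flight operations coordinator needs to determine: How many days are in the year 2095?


Year: 2095
Check leap year rules:
Divisible by 4? No
2095 is not a leap year
Days: 365

365


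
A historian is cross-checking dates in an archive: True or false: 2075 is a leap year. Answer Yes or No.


Year: 2075
Divisible by 4? 2075 / 4 = 518.75 -> No
Not divisible by 4, so NOT a leap year

No


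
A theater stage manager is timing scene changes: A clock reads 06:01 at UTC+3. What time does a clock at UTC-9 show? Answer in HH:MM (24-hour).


Local time: 06:01 at UTC+3 (offset 3h)
Target zone: UTC-9 (offset -9h)
Difference: -9 - (3) = -12 hours
Calculation: 6 + (-12) = -6
Wraparound: (-6) mod 24 = 18
Result: 18:01

18:01


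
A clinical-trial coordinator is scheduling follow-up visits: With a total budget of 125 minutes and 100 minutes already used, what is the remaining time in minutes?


Total budget: 125 minutes
Time used: 100 minutes
Remaining: 125 - 100 = 25 minutes
Percent used: 80.0%
Percent remaining: 20.0%

25


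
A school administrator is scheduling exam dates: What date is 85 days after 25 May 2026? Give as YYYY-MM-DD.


Start: 2026-05-25
Adding 85 days
Days remaining in May: 6
After May: 79 days still to add
June 2026: 30 days, 49 remaining
July 2026: 31 days, 18 remaining
August 2026 has 31 days, need 18
Result: 2026-08-18

2026-08-18


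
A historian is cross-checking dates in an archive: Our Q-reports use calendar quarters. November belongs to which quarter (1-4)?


Month: November (month 11)
Q1: January-March (months 1-3)
Q2: April-June (months 4-6)
Q3: July-September (months 7-9)
Q4: October-December (months 10-12)
Month 11 falls in Q4

4


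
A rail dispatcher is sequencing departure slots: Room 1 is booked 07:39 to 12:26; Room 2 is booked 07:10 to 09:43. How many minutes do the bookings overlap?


Interval A: [459, 746] minutes from midnight
Interval B: [430, 583] minutes from midnight
Overlap start = max(459, 430) = 459
Overlap end = min(746, 583) = 583
Overlap = 583 - 459 = 124 minutes

124


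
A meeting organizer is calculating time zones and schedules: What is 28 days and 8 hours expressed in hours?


Days: 28
Extra hours: 8
Hours per day: 24
Days to hours: 28 x 24 = 672
Total: 672 + 8 = 680

680


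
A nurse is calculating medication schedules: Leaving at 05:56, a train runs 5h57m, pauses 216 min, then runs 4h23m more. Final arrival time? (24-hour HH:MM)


Depart: 05:56
Leg 1: +357 min -> 11:53
Layover: +216 min -> 15:29
Leg 2: +263 min -> 19:52
Total travel: 836 minutes = 13h 56m
Arrival: 19:52

19:52


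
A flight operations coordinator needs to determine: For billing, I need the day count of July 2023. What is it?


Month: July
Year: 2023
July is a 31-day month
Total: 31 days

31


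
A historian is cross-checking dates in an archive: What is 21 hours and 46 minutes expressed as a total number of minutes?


Hours: 21
Minutes: 46
Convert hours to minutes: 21 x 60 = 1260
Add remaining minutes: 1260 + 46 = 1306

1306


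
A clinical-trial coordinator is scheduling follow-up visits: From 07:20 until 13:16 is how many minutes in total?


Start time: 07:20 = 440 minutes from midnight
End time: 13:16 = 796 minutes from midnight
Difference: 796 - 440 = 356 minutes
That is 5 hours and 56 minutes

356


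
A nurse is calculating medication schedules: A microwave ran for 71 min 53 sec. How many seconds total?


Minutes: 71
Extra seconds: 53
Seconds per minute: 60
Minutes to seconds: 71 x 60 = 4260
Total: 4260 + 53 = 4313

4313


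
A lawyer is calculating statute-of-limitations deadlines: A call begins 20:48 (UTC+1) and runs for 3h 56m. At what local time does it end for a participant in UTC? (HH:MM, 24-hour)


Start: 20:48 in UTC+1
Step 1 - add duration:
  minutes: 48 + 56 = 104 (carry 1h)
  hours: 20 + 3 + 1 = 24
  end in UTC+1: 00:44
Step 2 - convert UTC+1 -> UTC:
  offset difference: 0 - (1) = -1 hours
  0 + (-1) = -1 -> mod 24 = 23
Result: 23:44 in UTC

23:44


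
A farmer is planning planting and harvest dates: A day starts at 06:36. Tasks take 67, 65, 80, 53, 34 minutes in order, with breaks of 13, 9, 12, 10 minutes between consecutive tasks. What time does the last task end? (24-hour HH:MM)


Start: 06:36 = 396 min from midnight
  after task 1 (67 min): 07:43
  after break (13 min): 07:56
  after task 2 (65 min): 09:01
  after break (9 min): 09:10
  after task 3 (80 min): 10:30
  after break (12 min): 10:42
  after task 4 (53 min): 11:35
  after break (10 min): 11:45
  after task 5 (34 min): 12:19
Total elapsed: 343 minutes
End time: 12:19

12:19


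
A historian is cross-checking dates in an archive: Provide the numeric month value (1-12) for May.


Calendar month order:
4. April
5. May <--
6. June
May is month number 5

5


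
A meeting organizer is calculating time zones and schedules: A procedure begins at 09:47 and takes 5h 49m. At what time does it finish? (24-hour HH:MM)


Start time: 09:47
Adding: 5 hours 49 minutes
Minutes: 47 + 49 = 96
Minute overflow: 96 >= 60, so carry 1 hour, minutes = 36
Hours: 9 + 5 + 1 = 15
Result: 15:36

15:36


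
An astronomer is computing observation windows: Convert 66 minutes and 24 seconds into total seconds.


Minutes: 66
Seconds: 24
Convert minutes to seconds: 66 x 60 = 3960
Add remaining seconds: 3960 + 24 = 3984

3984


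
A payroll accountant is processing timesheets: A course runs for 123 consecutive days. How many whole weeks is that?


Total days: 123
Days per week: 7
Division: 123 / 7 = 17 remainder 4
Complete weeks: 17
Remaining days: 4

17


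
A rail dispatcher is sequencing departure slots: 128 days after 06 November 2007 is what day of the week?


Start: 2007-11-06 (Tuesday)
Step 1 - find target date: add 128 days
  2007-11-06 + 128 days = 2008-03-13
Step 2 - day of week:
  128 mod 7 = 2
  Tuesday + 2 days -> Thursday
Result: Thursday (2008-03-13)

Thursday


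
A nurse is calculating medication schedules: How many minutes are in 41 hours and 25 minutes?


Hours: 41
Extra minutes: 25
Minutes per hour: 60
Hours to minutes: 41 x 60 = 2460
Total: 2460 + 25 = 2485

2485


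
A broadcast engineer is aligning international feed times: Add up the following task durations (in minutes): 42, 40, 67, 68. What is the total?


Durations: 42, 40, 67, 68
Running sum: 42
+ 40 = 82
+ 67 = 149
+ 68 = 217
Total duration: 217 minutes
That is 3 hours and 37 minutes

217


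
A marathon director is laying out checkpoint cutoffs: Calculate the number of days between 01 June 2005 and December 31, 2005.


Start: June 01, 2005
End: December 31, 2005
Days left in June: 29
July: 31
August: 31
September: 30
October: 31
... plus remaining months
Sum of remaining months: 184
Total: 29 + 184 = 213

213


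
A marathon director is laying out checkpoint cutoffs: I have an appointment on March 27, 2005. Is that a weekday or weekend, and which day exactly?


Date: 2005-03-27
January 1, 2005 is a Saturday
Day of year: 86
Offset from Jan 1: 85 days
85 mod 7 = 1
Result: Sunday

Sunday


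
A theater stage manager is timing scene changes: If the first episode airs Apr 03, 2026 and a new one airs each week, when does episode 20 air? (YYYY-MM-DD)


First occurrence: 2026-04-03 (occurrence 1)
Each occurrence is 7 days after the previous.
Occurrence 20 is 19 weeks after the first.
19 weeks = 133 days
2026-04-03 + 133 days = 2026-08-14

2026-08-14


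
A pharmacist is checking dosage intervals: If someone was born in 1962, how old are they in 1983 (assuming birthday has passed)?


Birth year: 1962
Current year: 1983
Age = current year - birth year
Age = 1983 - 1962 = 21

21


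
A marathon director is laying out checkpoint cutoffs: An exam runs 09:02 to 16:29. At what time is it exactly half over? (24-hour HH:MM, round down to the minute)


Start time: 09:02 = 542 minutes from midnight
End time: 16:29 = 989 minutes from midnight
Sum: 542 + 989 = 1531
Midpoint: 1531 / 2 = 765 minutes
Convert: 765 / 60 = 12 hours, 45 minutes
Result: 12:45

12:45


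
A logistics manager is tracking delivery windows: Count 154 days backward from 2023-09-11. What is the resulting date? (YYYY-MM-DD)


Start: 2023-09-11
Subtracting 154 days
Days already passed in September: 11
After going back through September: 143 more days to subtract
August 2023: 31 days, 112 remaining
July 2023: 31 days, 81 remaining
June 2023: 30 days, 51 remaining
May 2023: 31 days, 20 remaining
Result: 2023-04-10

2023-04-10


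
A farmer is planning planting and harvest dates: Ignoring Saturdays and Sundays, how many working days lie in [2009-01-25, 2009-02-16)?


Start: 2009-01-25 (Sunday)
End (exclusive): 2009-02-16 (Monday)
Total calendar days: 22
Full weeks: 22 // 7 = 3 -> 15 weekdays
Remaining 1 days starting on Sunday:
  Sun(-) -> 0 weekdays
Total business days: 15 + 0 = 15

15


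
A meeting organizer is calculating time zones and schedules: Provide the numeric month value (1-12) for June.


Calendar month order:
5. May
6. June <--
7. July
June is month number 6

6


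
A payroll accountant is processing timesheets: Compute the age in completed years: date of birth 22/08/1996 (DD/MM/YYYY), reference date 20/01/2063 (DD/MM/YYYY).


Birth: 1996-08-22
Reference: 2063-01-20
Year difference: 2063 - 1996 = 67
Has birthday (08-22) occurred by 01-20? No
Birthday not yet reached this year -> subtract 1
Age in full years: 66

66


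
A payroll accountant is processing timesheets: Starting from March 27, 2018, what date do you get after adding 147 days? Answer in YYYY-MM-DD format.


Start: 2018-03-27
Adding 147 days
Days remaining in March: 4
After March: 143 days still to add
April 2018: 30 days, 113 remaining
May 2018: 31 days, 82 remaining
June 2018: 30 days, 52 remaining
July 2018: 31 days, 21 remaining
Result: 2018-08-21

2018-08-21


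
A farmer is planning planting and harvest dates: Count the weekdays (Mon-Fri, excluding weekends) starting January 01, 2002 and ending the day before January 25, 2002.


Start: 2002-01-01 (Tuesday)
End (exclusive): 2002-01-25 (Friday)
Total calendar days: 24
Full weeks: 24 // 7 = 3 -> 15 weekdays
Remaining 3 days starting on Tuesday:
  Tue(w), Wed(w), Thu(w) -> 3 weekdays
Total business days: 15 + 3 = 18

18


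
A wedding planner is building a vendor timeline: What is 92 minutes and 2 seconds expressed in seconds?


Minutes: 92
Extra seconds: 2
Seconds per minute: 60
Minutes to seconds: 92 x 60 = 5520
Total: 5520 + 2 = 5522

5522


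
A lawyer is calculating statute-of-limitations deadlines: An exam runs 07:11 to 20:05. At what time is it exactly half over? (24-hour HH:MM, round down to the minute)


Start time: 07:11 = 431 minutes from midnight
End time: 20:05 = 1205 minutes from midnight
Sum: 431 + 1205 = 1636
Midpoint: 1636 / 2 = 818 minutes
Convert: 818 / 60 = 13 hours, 38 minutes
Result: 13:38

13:38


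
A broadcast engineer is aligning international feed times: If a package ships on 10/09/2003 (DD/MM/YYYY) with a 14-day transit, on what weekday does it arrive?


Start: 2003-09-10 (Wednesday)
Step 1 - find target date: add 14 days
  2003-09-10 + 14 days = 2003-09-24
Step 2 - day of week:
  14 mod 7 = 0
  Wednesday + 0 days -> Wednesday
Result: Wednesday (2003-09-24)

Wednesday


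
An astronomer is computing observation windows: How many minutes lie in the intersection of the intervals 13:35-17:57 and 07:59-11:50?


Interval A: [815, 1077] minutes from midnight
Interval B: [479, 710] minutes from midnight
Overlap start = max(815, 479) = 815
Overlap end = min(1077, 710) = 710
End <= start, so the intervals do not overlap: 0 minutes

0


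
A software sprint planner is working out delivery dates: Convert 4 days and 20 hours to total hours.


Days: 4
Extra hours: 20
Hours per day: 24
Days to hours: 4 x 24 = 96
Total: 96 + 20 = 116

116


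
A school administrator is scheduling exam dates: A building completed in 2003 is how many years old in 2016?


Birth year: 2003
Current year: 2016
Age = current year - birth year
Age = 2016 - 2003 = 13

13


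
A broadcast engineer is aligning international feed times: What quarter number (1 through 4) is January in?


Month: January (month 1)
Q1: January-March (months 1-3)
Q2: April-June (months 4-6)
Q3: July-September (months 7-9)
Q4: October-December (months 10-12)
Month 1 falls in Q1

1


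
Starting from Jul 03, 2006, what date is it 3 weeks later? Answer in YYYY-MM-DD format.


Start: 2006-07-03
Weeks to add: 3
Convert to days: 3 x 7 = 21 days
Add 21 days to 2006-07-03
Result: 2006-07-24

2006-07-24


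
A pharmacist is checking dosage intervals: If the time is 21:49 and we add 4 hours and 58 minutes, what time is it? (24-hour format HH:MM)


Start time: 21:49
Adding: 4 hours 58 minutes
Minutes: 49 + 58 = 107
Minute overflow: 107 >= 60, so carry 1 hour, minutes = 47
Hours: 21 + 4 + 1 = 26
Hour wraparound: 26 mod 24 = 2
Result: 02:47

02:47


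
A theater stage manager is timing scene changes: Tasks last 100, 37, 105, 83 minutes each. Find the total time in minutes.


Durations: 100, 37, 105, 83
Running sum: 100
+ 37 = 137
+ 105 = 242
+ 83 = 325
Total duration: 325 minutes
That is 5 hours and 25 minutes

325


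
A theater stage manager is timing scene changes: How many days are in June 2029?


Month: June
Year: 2029
June is a 30-day month
Total: 30 days

30


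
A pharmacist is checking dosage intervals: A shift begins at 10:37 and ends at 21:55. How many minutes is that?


Start time: 10:37 = 637 minutes from midnight
End time: 21:55 = 1315 minutes from midnight
Difference: 1315 - 637 = 678 minutes
That is 11 hours and 18 minutes

678


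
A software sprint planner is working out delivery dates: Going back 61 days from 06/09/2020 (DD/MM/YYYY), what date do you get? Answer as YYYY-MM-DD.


Start: 2020-09-06
Subtracting 61 days
Days already passed in September: 6
After going back through September: 55 more days to subtract
August 2020: 31 days, 24 remaining
July 2020 has 31 days, need 24
Result: 2020-07-07

2020-07-07


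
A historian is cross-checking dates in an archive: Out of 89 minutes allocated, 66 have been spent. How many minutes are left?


Total budget: 89 minutes
Time used: 66 minutes
Remaining: 89 - 66 = 23 minutes
Percent used: 74.2%
Percent remaining: 25.8%

23


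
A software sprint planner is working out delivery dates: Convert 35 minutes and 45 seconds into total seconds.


Minutes: 35
Seconds: 45
Convert minutes to seconds: 35 x 60 = 2100
Add remaining seconds: 2100 + 45 = 2145

2145
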